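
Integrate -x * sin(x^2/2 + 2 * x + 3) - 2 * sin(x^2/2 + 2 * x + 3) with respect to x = cos((x + 2)^2/2 + 1) + C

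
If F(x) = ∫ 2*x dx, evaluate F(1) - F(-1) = 0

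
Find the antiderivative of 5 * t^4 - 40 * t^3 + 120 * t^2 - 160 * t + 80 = t^5 - 10*t^4 + 40*t^3 - 80*t^2 + 80*t + C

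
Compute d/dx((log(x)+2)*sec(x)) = (x*log(x)*tan(x)*sec(x) + 2*x*tan(x)*sec(x) + sec(x))/x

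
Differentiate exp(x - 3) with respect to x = exp(x - 3)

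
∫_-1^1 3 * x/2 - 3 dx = -6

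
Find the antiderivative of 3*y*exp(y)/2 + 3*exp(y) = 3*(y + 1)*exp(y)/2 + C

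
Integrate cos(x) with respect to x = sin(x) + C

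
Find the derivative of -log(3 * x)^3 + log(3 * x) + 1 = (-3*log(x)^2 - 6*log(3)*log(x) - 3*log(3)^2 + 1)/x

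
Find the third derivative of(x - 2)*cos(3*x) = 27*x*sin(3*x) - 54*sin(3*x) - 27*cos(3*x)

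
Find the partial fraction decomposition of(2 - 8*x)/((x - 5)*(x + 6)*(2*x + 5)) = -88/(105*(2*x + 5)) + 50/(77*(x + 6)) - 38/(165*(x - 5))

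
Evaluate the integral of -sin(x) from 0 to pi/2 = -1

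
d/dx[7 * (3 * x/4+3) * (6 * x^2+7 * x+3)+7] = 189*x^2/2 + 651*x/2 + 651/4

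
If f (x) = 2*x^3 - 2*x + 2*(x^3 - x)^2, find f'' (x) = 60*x^4 - 48*x^2 + 12*x + 4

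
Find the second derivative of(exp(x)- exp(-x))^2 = (4*exp(4*x) + 4)*exp(-2*x)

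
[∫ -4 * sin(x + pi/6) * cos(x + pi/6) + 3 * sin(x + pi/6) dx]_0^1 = -3/2 - 3*cos(pi/6 + 1) + 2*cos(pi/6 + 1)^2 + 3*sqrt(3)/2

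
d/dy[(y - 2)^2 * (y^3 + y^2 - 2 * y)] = 5*y^4 - 12*y^3 - 6*y^2 + 24*y - 8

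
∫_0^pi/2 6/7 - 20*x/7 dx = pi*(6 - 5*pi)/14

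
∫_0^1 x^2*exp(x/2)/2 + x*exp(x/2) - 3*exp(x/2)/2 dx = -1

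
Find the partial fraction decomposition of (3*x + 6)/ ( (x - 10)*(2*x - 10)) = -21/(10*(x - 5)) + 18/(5*(x - 10))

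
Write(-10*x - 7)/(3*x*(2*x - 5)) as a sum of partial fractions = -64/(15*(2*x - 5)) + 7/(15*x)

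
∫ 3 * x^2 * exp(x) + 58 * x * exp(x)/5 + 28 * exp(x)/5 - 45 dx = (15*x + 28)*(x*exp(x) - 15)/5 + C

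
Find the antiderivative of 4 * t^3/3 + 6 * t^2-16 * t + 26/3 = t^4/3 + 2*t^3 - 8*t^2 + 26*t/3 + C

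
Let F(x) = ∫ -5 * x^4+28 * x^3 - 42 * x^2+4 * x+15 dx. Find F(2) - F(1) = -3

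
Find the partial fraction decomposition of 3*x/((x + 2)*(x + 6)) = 9/(2*(x + 6)) - 3/(2*(x + 2))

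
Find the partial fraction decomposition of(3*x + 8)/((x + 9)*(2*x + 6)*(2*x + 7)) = 5/(11*(2*x + 7)) - 19/(132*(x + 9)) - 1/(12*(x + 3))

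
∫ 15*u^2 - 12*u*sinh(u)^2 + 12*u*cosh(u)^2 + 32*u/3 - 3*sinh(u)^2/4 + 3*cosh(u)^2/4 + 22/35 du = 5*u^3 + 34*u^2/3 + 193*u/140 + C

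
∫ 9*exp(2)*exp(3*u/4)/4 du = 3*exp(3*u/4 + 2) + C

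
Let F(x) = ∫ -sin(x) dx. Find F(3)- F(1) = cos(3) - cos(1)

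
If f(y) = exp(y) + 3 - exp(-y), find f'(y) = (exp(2*y) + 1)*exp(-y)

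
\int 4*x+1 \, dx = 2*x^2 + x + C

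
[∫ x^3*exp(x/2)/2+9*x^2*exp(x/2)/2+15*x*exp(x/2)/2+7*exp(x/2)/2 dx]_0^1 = -1 + 8*exp(1/2)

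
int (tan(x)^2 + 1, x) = tan(x) + C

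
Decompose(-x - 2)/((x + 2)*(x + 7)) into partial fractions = -1/(x + 7)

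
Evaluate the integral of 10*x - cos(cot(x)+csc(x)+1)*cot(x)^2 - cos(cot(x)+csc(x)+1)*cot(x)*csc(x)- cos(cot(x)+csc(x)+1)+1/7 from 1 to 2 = -sin(cot(1) + 1 + csc(1)) + sin(cot(2) + 1 + csc(2)) + 106/7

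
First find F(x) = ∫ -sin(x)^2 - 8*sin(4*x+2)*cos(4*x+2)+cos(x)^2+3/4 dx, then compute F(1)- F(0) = -cos(4)/2 + cos(12)/2 + sin(2)/2 + 3/4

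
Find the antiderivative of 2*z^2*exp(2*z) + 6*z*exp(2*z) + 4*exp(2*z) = (z + 1)^2*exp(2*z) + C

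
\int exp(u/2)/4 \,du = exp(u/2)/2 + C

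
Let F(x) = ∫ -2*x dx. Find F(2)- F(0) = -4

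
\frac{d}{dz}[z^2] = 2*z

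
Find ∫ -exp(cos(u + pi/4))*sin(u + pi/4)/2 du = exp(cos(u + pi/4))/2 + C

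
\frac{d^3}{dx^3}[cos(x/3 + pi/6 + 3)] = sin(x/3 + pi/6 + 3)/27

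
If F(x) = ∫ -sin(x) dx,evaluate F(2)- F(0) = -1 + cos(2)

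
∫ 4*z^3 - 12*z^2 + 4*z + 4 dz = z^4 - 4*z^3 + 2*z^2 + 4*z + C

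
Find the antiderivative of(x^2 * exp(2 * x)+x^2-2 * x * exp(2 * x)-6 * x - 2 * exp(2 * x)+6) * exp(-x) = 2*((x - 2)^2 - 2)*sinh(x) + C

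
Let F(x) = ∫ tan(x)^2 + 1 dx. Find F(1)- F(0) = tan(1)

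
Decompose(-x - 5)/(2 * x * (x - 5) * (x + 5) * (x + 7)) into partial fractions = -1/(168*(x + 7)) - 1/(120*(x - 5)) + 1/(70*x)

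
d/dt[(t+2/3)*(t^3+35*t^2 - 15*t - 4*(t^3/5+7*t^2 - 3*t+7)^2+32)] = -28*t^6/25 - 1696*t^5/25 - 2980*t^4/3 + 364*t^3/3 - 4317*t^2/5 - 218*t - 62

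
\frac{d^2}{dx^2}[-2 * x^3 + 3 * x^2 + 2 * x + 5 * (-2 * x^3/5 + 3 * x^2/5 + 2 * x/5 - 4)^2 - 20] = 24*x^4 - 48*x^3 + 12*x^2/5 + 492*x/5 - 202/5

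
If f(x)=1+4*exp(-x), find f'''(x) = -4*exp(-x)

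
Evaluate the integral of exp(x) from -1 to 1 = E - exp(-1)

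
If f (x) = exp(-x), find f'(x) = -exp(-x)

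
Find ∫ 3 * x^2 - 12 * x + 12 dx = x^3 - 6*x^2 + 12*x + C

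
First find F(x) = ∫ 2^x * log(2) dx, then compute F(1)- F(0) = 1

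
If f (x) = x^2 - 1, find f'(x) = 2*x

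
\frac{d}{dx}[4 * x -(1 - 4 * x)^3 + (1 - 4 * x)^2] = 192*x^2 - 64*x + 8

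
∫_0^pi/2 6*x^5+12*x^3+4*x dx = (pi/2 + pi^3/8)*(pi + pi^3/8)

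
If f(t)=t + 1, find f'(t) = 1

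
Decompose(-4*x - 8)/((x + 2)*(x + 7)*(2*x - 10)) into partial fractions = 1/(6*(x + 7)) - 1/(6*(x - 5))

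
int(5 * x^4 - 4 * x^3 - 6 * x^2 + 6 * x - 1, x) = x^5 - x^4 - 2*x^3 + 3*x^2 - x + C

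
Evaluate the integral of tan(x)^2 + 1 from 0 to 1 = tan(1)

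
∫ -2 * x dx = -x^2 + C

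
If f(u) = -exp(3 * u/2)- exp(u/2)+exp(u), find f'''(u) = -27*exp(3*u/2)/8 - exp(u/2)/8 + exp(u)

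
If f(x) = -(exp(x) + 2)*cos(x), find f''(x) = 2*exp(x)*sin(x) + 2*cos(x)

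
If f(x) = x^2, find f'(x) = 2*x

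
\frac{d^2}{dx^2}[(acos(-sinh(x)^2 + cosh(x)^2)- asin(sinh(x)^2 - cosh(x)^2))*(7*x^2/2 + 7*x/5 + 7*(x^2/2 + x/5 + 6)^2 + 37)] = 21*pi*x^2/2 + 21*pi*x/5 + 2289*pi/50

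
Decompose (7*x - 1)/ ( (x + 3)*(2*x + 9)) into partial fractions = 65/(3*(2*x + 9)) - 22/(3*(x + 3))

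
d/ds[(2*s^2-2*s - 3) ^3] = 48*s^5 - 120*s^4 - 48*s^3 + 192*s^2 + 36*s - 54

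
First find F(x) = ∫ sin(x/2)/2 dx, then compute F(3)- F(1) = -cos(3/2) + cos(1/2)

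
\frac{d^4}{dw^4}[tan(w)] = 24*tan(w)^5 + 40*tan(w)^3 + 16*tan(w)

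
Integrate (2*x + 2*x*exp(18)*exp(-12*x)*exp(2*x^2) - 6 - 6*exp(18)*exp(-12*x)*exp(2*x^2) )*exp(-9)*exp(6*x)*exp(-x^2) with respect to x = 2*sinh((x - 3)^2) + C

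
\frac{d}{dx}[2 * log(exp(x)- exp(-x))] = (2*exp(2*x) + 2)/(exp(2*x) - 1)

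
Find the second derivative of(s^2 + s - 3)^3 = 30*s^4 + 60*s^3 - 72*s^2 - 102*s + 36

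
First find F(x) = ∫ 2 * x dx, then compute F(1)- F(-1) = 0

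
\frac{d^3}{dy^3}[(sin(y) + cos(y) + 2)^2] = -8*cos(2*y) - 4*sqrt(2)*cos(y + pi/4)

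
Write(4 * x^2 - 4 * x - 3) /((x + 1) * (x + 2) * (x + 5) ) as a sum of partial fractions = 39/(4*(x + 5)) - 7/(x + 2) + 5/(4*(x + 1))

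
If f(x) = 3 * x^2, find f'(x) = 6*x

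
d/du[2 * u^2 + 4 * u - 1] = 4*u + 4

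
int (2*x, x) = x^2 + C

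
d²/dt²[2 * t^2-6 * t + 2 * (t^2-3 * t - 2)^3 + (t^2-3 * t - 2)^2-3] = 60*t^4 - 360*t^3 + 516*t^2 + 72*t - 154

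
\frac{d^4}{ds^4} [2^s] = 2^s*log(2)^4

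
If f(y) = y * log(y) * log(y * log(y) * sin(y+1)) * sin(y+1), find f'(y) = y*log(y)*log(y*log(y)*sin(y + 1))*cos(y + 1) + y*log(y)*cos(y + 1) + log(y)*log(y*log(y)*sin(y + 1))*sin(y + 1) + log(y)*sin(y + 1) + log(y*log(y)*sin(y + 1))*sin(y + 1) + sin(y + 1)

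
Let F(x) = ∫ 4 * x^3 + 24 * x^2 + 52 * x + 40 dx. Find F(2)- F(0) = 264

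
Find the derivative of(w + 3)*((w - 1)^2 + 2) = 3*w^2 + 2*w - 3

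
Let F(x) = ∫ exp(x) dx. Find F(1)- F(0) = -1 + E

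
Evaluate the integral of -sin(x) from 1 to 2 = -cos(1) + cos(2)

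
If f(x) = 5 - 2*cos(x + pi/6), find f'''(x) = -2*sin(x + pi/6)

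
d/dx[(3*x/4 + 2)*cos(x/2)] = -3*x*sin(x/2)/8 - sin(x/2) + 3*cos(x/2)/4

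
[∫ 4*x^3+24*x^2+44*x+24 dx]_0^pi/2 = -9 + (-1 + (pi/2 + 2)^2)^2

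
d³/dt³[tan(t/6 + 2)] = tan(t/6 + 2)^4/36 + tan(t/6 + 2)^2/27 + 1/108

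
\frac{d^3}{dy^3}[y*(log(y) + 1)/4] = -1/(4*y^2)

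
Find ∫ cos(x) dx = sin(x) + C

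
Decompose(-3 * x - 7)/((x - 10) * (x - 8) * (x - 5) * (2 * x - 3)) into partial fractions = 92/(1547*(2*x - 3)) - 22/(105*(x - 5)) + 31/(78*(x - 8)) - 37/(170*(x - 10))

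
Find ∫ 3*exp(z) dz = 3*exp(z) + C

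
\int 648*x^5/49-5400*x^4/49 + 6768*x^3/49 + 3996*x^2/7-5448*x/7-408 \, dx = 108*x^6/49 - 1080*x^5/49 + 1692*x^4/49 + 1332*x^3/7 - 2724*x^2/7 - 408*x + C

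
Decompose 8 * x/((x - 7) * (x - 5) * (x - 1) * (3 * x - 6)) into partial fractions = -1/(9*(x - 1)) + 16/(45*(x - 2)) - 5/(9*(x - 5)) + 14/(45*(x - 7))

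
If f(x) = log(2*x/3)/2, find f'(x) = 1/(2*x)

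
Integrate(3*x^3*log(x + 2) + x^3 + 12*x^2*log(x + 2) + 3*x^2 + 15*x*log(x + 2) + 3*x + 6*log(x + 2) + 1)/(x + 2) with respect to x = (x + 1)^3*log(x + 2) + C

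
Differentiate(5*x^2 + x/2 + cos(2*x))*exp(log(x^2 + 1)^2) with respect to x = (40*x^3*log(x^2 + 1) + 20*x^3 + 4*x^2*log(x^2 + 1) - 4*x^2*sin(2*x) + x^2 + 8*x*log(x^2 + 1)*cos(2*x) + 20*x - 4*sin(2*x) + 1)*exp(log(x^2 + 1)^2)/(2*x^2 + 2)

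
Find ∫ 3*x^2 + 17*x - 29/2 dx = x^3 + 17*x^2/2 - 29*x/2 + C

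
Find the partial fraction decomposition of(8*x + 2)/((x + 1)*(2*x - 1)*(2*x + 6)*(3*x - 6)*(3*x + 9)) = -16/(1323*(2*x - 1)) + 479/(44100*(x + 3)) + 11/(630*(x + 3)^2) - 1/(108*(x + 1)) + 1/(225*(x - 2))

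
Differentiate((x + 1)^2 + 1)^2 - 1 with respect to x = 4*x^3 + 12*x^2 + 16*x + 8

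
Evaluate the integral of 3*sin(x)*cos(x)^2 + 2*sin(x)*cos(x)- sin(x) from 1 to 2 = -cos(1) + cos(2) - cos(2)^2 - cos(2)^3 + cos(1)^3 + cos(1)^2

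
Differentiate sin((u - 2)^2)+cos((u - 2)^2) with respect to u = -2*u*sin(u^2 - 4*u + 4) + 2*u*cos(u^2 - 4*u + 4) + 4*sin(u^2 - 4*u + 4) - 4*cos(u^2 - 4*u + 4)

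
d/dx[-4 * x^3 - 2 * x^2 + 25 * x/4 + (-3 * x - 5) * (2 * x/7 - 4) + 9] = -12*x^2 - 40*x/7 + 471/28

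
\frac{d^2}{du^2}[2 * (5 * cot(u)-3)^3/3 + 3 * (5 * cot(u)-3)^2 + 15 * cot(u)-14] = 1000*cot(u)^5 - 450*cot(u)^4 + 1530*cot(u)^3 - 600*cot(u)^2 + 530*cot(u) - 150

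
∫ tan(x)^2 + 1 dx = tan(x) + C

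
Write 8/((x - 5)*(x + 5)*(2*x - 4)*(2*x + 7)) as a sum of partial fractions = 32/(561*(2*x + 7)) - 2/(105*(x + 5)) - 4/(231*(x - 2)) + 2/(255*(x - 5))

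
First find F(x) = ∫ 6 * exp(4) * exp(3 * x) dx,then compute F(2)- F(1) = -2*exp(7) + 2*exp(10)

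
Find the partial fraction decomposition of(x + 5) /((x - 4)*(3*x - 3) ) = -2/(3*(x - 1)) + 1/(x - 4)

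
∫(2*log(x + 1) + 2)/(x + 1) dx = (log(x + 1) + 1)^2 + C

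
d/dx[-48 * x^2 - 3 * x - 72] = -96*x - 3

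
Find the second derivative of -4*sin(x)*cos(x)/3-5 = 8*sin(2*x)/3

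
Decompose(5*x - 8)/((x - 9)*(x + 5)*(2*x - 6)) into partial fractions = -33/(224*(x + 5)) - 7/(96*(x - 3)) + 37/(168*(x - 9))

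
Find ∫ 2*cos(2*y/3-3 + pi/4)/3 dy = sin(2*y/3 - 3 + pi/4) + C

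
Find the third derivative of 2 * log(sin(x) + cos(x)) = 4*cos(x + pi/4)/sin(x + pi/4)^3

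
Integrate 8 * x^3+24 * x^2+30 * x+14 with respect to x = 2*x^4 + 8*x^3 + 15*x^2 + 14*x + C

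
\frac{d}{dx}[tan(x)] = cos(x)^(-2)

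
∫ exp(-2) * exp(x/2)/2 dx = exp(x/2 - 2) + C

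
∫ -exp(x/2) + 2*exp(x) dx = 2*(exp(x/2) - 1)*exp(x/2) + C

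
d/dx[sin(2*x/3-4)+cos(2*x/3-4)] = -2*sin(2*x/3 - 4)/3 + 2*cos(2*x/3 - 4)/3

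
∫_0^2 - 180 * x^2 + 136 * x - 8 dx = -224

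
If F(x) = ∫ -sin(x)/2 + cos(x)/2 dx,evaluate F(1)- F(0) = -1/2 + cos(1)/2 + sin(1)/2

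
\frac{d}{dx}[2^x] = 2^x*log(2)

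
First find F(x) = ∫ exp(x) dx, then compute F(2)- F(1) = -E + exp(2)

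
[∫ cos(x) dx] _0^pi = 0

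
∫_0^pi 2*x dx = pi^2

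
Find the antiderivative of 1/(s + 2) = log(2*s + 4) + C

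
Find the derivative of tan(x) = cos(x)^(-2)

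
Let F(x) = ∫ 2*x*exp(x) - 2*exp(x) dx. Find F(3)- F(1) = 2*E + 2*exp(3)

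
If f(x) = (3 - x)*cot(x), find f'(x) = x/sin(x)^2 - 1/tan(x) - 3/sin(x)^2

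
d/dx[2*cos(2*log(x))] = -4*sin(2*log(x))/x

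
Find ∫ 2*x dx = x^2 + C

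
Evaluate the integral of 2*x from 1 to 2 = 3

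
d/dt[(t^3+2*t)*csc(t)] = (-t^3*cos(t)/sin(t) + 3*t^2 - 2*t*cos(t)/sin(t) + 2)/sin(t)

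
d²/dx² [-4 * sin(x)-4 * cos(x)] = 4*sin(x) + 4*cos(x)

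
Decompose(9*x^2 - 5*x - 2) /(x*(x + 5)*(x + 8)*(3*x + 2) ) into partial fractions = -36/(143*(3*x + 2)) - 307/(264*(x + 8)) + 248/(195*(x + 5)) - 1/(40*x)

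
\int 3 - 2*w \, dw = -w^2 + 3*w + C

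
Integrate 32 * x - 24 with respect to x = 16*x^2 - 24*x + C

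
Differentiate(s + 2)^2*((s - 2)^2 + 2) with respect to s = 4*s^3 - 12*s + 8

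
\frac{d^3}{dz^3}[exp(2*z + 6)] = 8*exp(2*z + 6)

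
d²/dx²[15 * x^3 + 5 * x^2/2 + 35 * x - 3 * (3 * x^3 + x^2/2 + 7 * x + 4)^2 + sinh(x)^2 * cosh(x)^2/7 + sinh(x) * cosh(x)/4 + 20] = -810*x^4 - 180*x^3 - 1521*x^2 - 468*x + 4*(cosh(2*x) - 1)^2/7 + sinh(2*x)/2 + 8*cosh(2*x)/7 - 2197/7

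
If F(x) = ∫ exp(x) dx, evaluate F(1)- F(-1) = E - exp(-1)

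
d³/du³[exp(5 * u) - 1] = 125*exp(5*u)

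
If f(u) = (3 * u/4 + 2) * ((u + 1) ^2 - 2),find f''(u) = 9*u/2 + 7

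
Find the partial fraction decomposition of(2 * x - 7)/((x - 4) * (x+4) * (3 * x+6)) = -5/(16*(x + 4)) + 11/(36*(x + 2)) + 1/(144*(x - 4))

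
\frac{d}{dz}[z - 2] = 1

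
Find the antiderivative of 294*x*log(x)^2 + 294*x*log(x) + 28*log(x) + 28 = 7*x*(21*x*log(x) + 4)*log(x) + C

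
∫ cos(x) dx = sin(x) + C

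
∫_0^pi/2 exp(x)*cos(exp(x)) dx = sin(exp(pi/2)) - sin(1)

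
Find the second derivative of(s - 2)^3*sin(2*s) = -4*s^3*sin(2*s) + 24*s^2*sin(2*s) + 12*s^2*cos(2*s) - 42*s*sin(2*s) - 48*s*cos(2*s) + 20*sin(2*s) + 48*cos(2*s)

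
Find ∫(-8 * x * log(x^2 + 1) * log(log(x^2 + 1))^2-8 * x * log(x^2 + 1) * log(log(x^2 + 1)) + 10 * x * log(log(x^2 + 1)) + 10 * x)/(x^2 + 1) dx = (-2*log(x^2 + 1)*log(log(x^2 + 1)) + 5)*log(x^2 + 1)*log(log(x^2 + 1)) + C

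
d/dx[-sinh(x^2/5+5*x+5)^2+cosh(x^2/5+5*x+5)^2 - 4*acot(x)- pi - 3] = 4/(x^2 + 1)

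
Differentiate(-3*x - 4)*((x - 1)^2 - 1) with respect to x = -9*x^2 + 4*x + 8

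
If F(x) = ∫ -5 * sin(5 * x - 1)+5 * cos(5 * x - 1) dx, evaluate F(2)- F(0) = cos(9) - cos(1) + sin(9) + sin(1)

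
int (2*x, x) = x^2 + C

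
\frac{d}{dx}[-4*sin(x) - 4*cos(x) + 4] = 4*sin(x) - 4*cos(x)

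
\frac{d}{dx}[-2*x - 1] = -2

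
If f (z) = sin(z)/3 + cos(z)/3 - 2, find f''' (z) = sin(z)/3 - cos(z)/3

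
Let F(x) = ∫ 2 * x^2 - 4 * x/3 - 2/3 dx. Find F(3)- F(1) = 32/3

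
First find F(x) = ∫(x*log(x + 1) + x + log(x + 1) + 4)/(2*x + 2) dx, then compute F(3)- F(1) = 9*log(2)/2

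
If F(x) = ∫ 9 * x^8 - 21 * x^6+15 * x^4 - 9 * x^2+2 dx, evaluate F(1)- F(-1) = 0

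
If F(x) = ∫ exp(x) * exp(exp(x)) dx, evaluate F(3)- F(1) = -exp(E) + exp(exp(3))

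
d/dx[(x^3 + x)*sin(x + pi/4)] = x^3*cos(x + pi/4) + 3*x^2*sin(x + pi/4) + x*cos(x + pi/4) + sin(x + pi/4)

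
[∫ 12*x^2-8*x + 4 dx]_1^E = -4*exp(2) - 4 + 4*E + 4*exp(3)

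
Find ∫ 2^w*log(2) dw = 2^w + C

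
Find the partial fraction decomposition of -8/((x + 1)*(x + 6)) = 8/(5*(x + 6)) - 8/(5*(x + 1))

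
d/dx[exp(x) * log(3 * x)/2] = (x*exp(x)*log(x) + x*exp(x)*log(3) + exp(x))/(2*x)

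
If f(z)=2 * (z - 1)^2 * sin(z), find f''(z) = -2*z^2*sin(z) + 4*z*sin(z) + 8*z*cos(z) + 2*sin(z) - 8*cos(z)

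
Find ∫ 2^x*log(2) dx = 2^x + C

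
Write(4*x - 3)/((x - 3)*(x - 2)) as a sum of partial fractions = -5/(x - 2) + 9/(x - 3)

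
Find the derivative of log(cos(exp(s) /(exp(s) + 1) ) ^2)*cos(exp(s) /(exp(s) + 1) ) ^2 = -(2*log(cos(exp(s)/(exp(s) + 1))) + 1)*exp(s)*sin(2*exp(s)/(exp(s) + 1))/(exp(2*s) + 2*exp(s) + 1)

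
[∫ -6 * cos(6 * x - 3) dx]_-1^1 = -sin(9) - sin(3)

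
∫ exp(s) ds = exp(s) + C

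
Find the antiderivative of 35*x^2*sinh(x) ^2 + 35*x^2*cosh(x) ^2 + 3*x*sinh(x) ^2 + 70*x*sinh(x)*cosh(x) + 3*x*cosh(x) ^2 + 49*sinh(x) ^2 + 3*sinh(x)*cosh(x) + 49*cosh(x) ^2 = (35*x^2 + 3*x + 49)*sinh(2*x)/2 + C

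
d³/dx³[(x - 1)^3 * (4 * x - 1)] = 96*x - 78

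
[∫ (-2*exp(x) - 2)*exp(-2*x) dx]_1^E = -(exp(-1) + 1)^2 + (exp(-E) + 1)^2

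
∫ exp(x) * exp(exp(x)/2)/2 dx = exp(exp(x)/2) + C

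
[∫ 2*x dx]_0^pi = pi^2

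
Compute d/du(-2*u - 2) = -2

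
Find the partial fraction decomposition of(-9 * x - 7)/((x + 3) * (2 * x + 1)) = -1/(2*x + 1) - 4/(x + 3)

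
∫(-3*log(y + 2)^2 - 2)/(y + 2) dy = -(log(y + 2)^2 + 2)*log(y + 2) + C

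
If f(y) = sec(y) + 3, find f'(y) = tan(y)*sec(y)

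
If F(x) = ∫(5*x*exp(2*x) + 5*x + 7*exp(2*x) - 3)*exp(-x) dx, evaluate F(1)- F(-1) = -4*exp(-1) + 4*E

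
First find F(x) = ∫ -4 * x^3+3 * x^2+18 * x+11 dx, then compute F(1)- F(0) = 20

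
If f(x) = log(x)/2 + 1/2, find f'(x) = 1/(2*x)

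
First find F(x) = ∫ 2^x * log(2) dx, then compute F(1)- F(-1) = 3/2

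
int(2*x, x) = x^2 + C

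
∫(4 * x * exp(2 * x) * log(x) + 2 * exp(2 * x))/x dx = 2*exp(2*x)*log(x) + C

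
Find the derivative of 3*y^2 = 6*y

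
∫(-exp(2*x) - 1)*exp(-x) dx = -2*sinh(x) + C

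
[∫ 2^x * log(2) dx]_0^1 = 1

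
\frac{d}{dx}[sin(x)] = cos(x)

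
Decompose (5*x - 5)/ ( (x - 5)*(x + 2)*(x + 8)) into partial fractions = -15/(26*(x + 8)) + 5/(14*(x + 2)) + 20/(91*(x - 5))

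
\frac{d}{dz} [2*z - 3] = 2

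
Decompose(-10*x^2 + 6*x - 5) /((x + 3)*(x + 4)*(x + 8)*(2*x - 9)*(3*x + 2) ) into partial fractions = 99/(4340*(3*x + 2)) - 2888/(197625*(2*x - 9)) - 63/(1000*(x + 8)) + 189/(680*(x + 4)) - 113/(525*(x + 3))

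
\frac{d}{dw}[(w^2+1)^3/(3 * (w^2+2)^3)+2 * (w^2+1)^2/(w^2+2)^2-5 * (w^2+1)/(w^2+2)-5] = (-12*w^3 - 22*w)/(w^8 + 8*w^6 + 24*w^4 + 32*w^2 + 16)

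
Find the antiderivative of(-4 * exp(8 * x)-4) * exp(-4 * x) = -2*sinh(4*x) + C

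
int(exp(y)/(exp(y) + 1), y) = log(2*exp(y) + 2) + C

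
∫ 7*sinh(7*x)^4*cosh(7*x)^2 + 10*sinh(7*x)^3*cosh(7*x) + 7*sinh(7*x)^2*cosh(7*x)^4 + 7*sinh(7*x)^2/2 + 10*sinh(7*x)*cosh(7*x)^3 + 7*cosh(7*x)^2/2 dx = sinh(7*x)^3*cosh(7*x)^3/3 + sinh(14*x)/4 + 5*cosh(28*x)/56 + C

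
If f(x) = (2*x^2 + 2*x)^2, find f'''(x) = 96*x + 48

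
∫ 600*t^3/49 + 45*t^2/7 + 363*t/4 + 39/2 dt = 150*t^4/49 + 15*t^3/7 + 363*t^2/8 + 39*t/2 + C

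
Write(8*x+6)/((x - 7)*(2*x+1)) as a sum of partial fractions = -4/(15*(2*x + 1)) + 62/(15*(x - 7))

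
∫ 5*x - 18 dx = 5*x^2/2 - 18*x + C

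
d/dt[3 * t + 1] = 3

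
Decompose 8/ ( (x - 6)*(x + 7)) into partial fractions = -8/(13*(x + 7)) + 8/(13*(x - 6))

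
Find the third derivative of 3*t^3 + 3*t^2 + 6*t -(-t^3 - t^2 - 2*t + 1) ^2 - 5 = -120*t^3 - 120*t^2 - 120*t + 6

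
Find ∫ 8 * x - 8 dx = 4*x^2 - 8*x + C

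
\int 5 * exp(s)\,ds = 5*exp(s) + C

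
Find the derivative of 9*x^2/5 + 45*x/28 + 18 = 18*x/5 + 45/28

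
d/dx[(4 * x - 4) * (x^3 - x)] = 16*x^3 - 12*x^2 - 8*x + 4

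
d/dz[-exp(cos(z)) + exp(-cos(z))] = (exp(cos(z)) + exp(-cos(z)))*sin(z)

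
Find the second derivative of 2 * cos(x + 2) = -2*cos(x + 2)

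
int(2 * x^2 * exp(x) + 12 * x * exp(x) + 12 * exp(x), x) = 2*((x + 2)^2 - 2)*exp(x) + C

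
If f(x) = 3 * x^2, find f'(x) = 6*x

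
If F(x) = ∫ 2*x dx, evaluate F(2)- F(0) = 4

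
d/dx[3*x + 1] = 3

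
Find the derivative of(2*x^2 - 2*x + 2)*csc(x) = 2*(-x^2*cos(x)/sin(x) + 2*x + x*cos(x)/sin(x) - 1 - cos(x)/sin(x))/sin(x)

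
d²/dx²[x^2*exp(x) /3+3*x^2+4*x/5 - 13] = x^2*exp(x)/3 + 4*x*exp(x)/3 + 2*exp(x)/3 + 6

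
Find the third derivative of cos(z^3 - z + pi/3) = 27*z^6*sin(z^3 - z + pi/3) - 27*z^4*sin(z^3 - z + pi/3) - 54*z^3*cos(z^3 - z + pi/3) + 9*z^2*sin(z^3 - z + pi/3) + 18*z*cos(z^3 - z + pi/3) - 7*sin(z^3 - z + pi/3)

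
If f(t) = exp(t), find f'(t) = exp(t)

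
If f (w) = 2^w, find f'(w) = 2^w*log(2)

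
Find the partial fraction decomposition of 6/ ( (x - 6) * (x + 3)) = -2/(3*(x + 3)) + 2/(3*(x - 6))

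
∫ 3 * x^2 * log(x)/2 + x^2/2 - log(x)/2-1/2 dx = x*(x^2 - 1)*log(x)/2 + C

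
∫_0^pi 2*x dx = pi^2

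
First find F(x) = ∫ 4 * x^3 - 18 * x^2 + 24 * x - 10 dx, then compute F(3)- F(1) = 0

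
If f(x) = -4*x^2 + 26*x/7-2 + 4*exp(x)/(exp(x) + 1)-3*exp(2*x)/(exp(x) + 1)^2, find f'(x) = (-56*x*exp(3*x) - 168*x*exp(2*x) - 168*x*exp(x) - 56*x + 26*exp(3*x) + 64*exp(2*x) + 106*exp(x) + 26)/(7*exp(3*x) + 21*exp(2*x) + 21*exp(x) + 7)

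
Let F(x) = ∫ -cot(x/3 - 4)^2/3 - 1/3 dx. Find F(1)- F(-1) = -cot(11/3) + cot(13/3)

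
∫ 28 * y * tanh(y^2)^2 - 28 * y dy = -14*tanh(y^2) + C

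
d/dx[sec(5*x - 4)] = 5*tan(5*x - 4)*sec(5*x - 4)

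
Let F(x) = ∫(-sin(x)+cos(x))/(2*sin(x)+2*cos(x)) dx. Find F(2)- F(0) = log(cos(2) + sin(2))/2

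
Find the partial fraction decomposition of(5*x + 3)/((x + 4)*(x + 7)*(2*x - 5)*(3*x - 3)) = 124/(2223*(2*x - 5)) + 4/(171*(x + 7)) - 17/(585*(x + 4)) - 1/(45*(x - 1))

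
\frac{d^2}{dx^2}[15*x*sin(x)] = -15*x*sin(x) + 30*cos(x)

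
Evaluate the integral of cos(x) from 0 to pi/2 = 1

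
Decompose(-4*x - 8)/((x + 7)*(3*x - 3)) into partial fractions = -5/(6*(x + 7)) - 1/(2*(x - 1))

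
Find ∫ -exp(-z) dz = exp(-z) + C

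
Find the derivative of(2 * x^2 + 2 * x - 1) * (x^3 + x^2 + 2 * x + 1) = 10*x^4 + 16*x^3 + 15*x^2 + 10*x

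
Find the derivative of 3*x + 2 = 3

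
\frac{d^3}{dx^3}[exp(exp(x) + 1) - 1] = exp(x + exp(x) + 1) + 3*exp(2*x + exp(x) + 1) + exp(3*x + exp(x) + 1)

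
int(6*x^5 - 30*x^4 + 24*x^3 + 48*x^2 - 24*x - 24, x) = x^6 - 6*x^5 + 6*x^4 + 16*x^3 - 12*x^2 - 24*x + C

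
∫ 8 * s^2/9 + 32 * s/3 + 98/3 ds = 8*s^3/27 + 16*s^2/3 + 98*s/3 + C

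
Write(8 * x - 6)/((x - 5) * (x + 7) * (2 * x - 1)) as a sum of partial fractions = 8/(135*(2*x - 1)) - 31/(90*(x + 7)) + 17/(54*(x - 5))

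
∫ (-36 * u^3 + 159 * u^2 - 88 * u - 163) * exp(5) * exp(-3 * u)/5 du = -(3*u - 5)*(-4*u^2 + 7*u + 11)*exp(5 - 3*u)/5 + C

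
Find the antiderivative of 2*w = w^2 + C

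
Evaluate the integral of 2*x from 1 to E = -1 + exp(2)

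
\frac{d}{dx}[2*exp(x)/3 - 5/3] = 2*exp(x)/3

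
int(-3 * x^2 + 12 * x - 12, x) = -x^3 + 6*x^2 - 12*x + C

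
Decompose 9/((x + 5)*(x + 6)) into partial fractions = -9/(x + 6) + 9/(x + 5)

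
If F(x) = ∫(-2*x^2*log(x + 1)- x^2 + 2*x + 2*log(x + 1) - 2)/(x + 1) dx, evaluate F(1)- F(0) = -log(2)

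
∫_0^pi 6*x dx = 3*pi^2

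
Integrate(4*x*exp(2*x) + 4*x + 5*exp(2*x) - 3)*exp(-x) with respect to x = 2*(4*x + 1)*sinh(x) + C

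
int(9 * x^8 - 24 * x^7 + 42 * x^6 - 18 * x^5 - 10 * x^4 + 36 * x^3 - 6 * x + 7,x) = x^9 - 3*x^8 + 6*x^7 - 3*x^6 - 2*x^5 + 9*x^4 - 3*x^2 + 7*x + C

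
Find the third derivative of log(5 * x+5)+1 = 2/(x^3 + 3*x^2 + 3*x + 1)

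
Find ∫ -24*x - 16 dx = -12*x^2 - 16*x + C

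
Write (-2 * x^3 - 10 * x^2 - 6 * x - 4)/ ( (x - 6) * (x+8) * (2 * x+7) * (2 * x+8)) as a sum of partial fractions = 79/(171*(2*x + 7)) - 107/(252*(x + 8)) - 3/(20*(x + 4)) - 104/(665*(x - 6))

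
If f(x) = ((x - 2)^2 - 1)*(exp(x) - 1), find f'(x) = x^2*exp(x) - 2*x*exp(x) - 2*x - exp(x) + 4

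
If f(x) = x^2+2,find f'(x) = 2*x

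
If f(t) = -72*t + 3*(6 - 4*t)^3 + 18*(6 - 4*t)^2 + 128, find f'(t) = -576*t^2 + 2304*t - 2232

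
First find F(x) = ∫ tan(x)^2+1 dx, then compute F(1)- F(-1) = 2*tan(1)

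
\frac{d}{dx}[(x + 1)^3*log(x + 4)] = (3*x^3*log(x + 4) + x^3 + 18*x^2*log(x + 4) + 3*x^2 + 27*x*log(x + 4) + 3*x + 12*log(x + 4) + 1)/(x + 4)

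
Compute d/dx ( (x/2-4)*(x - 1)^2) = 3*x^2/2 - 10*x + 17/2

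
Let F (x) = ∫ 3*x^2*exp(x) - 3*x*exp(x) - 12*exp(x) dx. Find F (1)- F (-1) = -9*E - 9*exp(-1)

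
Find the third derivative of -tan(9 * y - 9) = -4374*tan(9*y - 9)^4 - 5832*tan(9*y - 9)^2 - 1458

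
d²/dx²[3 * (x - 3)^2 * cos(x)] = -3*x^2*cos(x) - 12*x*sin(x) + 18*x*cos(x) + 36*sin(x) - 21*cos(x)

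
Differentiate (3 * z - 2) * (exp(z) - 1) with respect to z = 3*z*exp(z) + exp(z) - 3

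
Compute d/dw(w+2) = 1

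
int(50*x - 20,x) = 25*x^2 - 20*x + C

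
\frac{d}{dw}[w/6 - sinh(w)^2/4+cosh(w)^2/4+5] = 1/6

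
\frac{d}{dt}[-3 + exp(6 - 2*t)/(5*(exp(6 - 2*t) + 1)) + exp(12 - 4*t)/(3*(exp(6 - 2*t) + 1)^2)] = (-26*exp(2*t - 6) - 6*exp(4*t - 12))/(15*exp(-18)*exp(6*t) + 45*exp(-12)*exp(4*t) + 45*exp(-6)*exp(2*t) + 15)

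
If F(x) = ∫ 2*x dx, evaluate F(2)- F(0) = 4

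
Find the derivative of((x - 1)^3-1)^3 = 9*x^8 - 72*x^7 + 252*x^6 - 522*x^5 + 720*x^4 - 684*x^3 + 441*x^2 - 180*x + 36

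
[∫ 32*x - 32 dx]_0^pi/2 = -16 + (4 - 2*pi)^2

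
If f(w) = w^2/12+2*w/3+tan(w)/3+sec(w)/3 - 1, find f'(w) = w/6 + tan(w)^2/3 + tan(w)*sec(w)/3 + 1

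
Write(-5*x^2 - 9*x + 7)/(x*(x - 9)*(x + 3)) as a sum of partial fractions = -11/(36*(x + 3)) - 479/(108*(x - 9)) - 7/(27*x)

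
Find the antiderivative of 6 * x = 3*x^2 + C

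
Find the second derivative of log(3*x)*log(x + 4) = (-x^2*log(x) - x^2*log(x + 4) - x^2*log(3) + 2*x^2 - 8*x*log(x + 4) + 8*x - 16*log(x + 4))/(x^4 + 8*x^3 + 16*x^2)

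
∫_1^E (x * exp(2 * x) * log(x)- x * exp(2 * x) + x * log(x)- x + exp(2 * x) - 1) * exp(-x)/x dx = E - exp(-1)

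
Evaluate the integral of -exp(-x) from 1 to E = -exp(-1) + exp(-E)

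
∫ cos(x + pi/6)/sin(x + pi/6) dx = log(sin(x + pi/6)) + C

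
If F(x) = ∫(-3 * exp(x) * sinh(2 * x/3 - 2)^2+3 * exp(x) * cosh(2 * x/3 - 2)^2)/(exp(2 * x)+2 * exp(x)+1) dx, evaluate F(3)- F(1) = -3*E/(1 + E) + 3*exp(3)/(1 + exp(3))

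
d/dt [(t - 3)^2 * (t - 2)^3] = 5*t^4 - 48*t^3 + 171*t^2 - 268*t + 156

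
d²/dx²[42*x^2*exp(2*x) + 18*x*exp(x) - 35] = 168*x^2*exp(2*x) + 336*x*exp(2*x) + 18*x*exp(x) + 84*exp(2*x) + 36*exp(x)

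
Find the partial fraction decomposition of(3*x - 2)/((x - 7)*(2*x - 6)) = -7/(8*(x - 3)) + 19/(8*(x - 7))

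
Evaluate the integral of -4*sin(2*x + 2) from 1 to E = 2*cos(2 + 2*E) - 2*cos(4)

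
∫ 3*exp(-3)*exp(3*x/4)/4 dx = exp(3*x/4 - 3) + C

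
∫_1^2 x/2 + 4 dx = 19/4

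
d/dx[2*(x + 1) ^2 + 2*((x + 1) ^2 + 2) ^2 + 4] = 8*x^3 + 24*x^2 + 44*x + 28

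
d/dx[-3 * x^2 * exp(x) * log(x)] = -3*x^2*exp(x)*log(x) - 6*x*exp(x)*log(x) - 3*x*exp(x)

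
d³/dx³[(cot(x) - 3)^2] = -24*cot(x)^5 + 36*cot(x)^4 - 40*cot(x)^3 + 48*cot(x)^2 - 16*cot(x) + 12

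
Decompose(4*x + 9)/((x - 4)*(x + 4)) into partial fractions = 7/(8*(x + 4)) + 25/(8*(x - 4))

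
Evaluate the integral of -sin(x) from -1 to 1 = 0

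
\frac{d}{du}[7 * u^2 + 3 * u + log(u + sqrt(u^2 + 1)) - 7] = (14*u^3 + 14*u^2*sqrt(u^2 + 1) + 3*u^2 + 3*u*sqrt(u^2 + 1) + 15*u + sqrt(u^2 + 1) + 3)/(u^2 + u*sqrt(u^2 + 1) + 1)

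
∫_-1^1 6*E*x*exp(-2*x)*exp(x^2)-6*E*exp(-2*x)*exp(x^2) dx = 3 - 3*exp(4)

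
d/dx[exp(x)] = exp(x)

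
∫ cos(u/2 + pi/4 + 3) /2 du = sin(u/2 + pi/4 + 3) + C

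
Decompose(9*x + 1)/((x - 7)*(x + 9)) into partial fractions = 5/(x + 9) + 4/(x - 7)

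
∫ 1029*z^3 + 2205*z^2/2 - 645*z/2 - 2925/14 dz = 1029*z^4/4 + 735*z^3/2 - 645*z^2/4 - 2925*z/14 + C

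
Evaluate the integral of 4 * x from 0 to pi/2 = pi^2/2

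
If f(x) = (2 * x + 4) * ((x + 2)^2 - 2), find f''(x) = 12*x + 24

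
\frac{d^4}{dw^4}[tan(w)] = 24*tan(w)^5 + 40*tan(w)^3 + 16*tan(w)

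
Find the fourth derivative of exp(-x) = exp(-x)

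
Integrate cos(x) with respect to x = sin(x) + C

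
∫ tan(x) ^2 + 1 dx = tan(x) + C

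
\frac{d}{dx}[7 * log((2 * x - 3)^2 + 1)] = (28*x - 42)/(2*x^2 - 6*x + 5)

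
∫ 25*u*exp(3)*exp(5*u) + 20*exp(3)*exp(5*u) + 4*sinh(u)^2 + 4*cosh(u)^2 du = (5*u + 3)*exp(5*u + 3) + 2*sinh(2*u) + C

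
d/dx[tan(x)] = cos(x)^(-2)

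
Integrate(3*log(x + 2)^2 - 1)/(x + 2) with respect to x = log(x + 2)^3 - log(x + 2) + C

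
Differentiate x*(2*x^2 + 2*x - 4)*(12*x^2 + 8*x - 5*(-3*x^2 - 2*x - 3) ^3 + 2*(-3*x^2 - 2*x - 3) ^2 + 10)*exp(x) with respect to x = 270*x^9*exp(x) + 3240*x^8*exp(x) + 7686*x^7*exp(x) + 9776*x^6*exp(x) + 8082*x^5*exp(x) - 140*x^4*exp(x) - 3754*x^3*exp(x) - 5784*x^2*exp(x) - 2416*x*exp(x) - 652*exp(x)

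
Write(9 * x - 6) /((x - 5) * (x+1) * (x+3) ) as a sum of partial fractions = -33/(16*(x + 3)) + 5/(4*(x + 1)) + 13/(16*(x - 5))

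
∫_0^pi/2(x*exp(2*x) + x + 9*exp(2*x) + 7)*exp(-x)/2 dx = (pi/4 + 4)*(-exp(-pi/2) + exp(pi/2))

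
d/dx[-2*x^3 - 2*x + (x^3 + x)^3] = 9*x^8 + 21*x^6 + 15*x^4 - 3*x^2 - 2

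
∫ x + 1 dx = x^2/2 + x + C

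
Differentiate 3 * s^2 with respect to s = 6*s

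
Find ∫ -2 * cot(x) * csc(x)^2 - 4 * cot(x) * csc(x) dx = (csc(x) + 2)^2 + C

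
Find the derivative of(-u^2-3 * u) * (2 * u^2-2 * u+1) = -8*u^3 - 12*u^2 + 10*u - 3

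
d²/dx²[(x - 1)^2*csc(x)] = (-x^2 + 2*x^2/sin(x)^2 + 2*x - 4*x*cos(x)/sin(x) - 4*x/sin(x)^2 + 1 + 4*cos(x)/sin(x) + 2/sin(x)^2)/sin(x)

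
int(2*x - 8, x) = x^2 - 8*x + C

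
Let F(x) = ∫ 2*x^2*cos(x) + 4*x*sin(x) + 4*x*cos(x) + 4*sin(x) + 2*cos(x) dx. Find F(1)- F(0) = 8*sin(1)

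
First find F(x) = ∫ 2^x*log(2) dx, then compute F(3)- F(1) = 6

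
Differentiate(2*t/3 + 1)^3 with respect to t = 8*t^2/9 + 8*t/3 + 2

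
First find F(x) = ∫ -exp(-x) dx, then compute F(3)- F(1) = -exp(-1) + exp(-3)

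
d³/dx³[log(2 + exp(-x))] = (-4*exp(2*x) + 2*exp(x))/(8*exp(3*x) + 12*exp(2*x) + 6*exp(x) + 1)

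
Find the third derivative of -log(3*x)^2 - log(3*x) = (-4*log(x) - 4*log(3) + 4)/x^3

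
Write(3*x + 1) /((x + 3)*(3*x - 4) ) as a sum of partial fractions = 15/(13*(3*x - 4)) + 8/(13*(x + 3))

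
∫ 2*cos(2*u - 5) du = sin(2*u - 5) + C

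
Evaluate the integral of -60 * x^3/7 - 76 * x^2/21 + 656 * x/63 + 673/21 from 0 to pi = 5*pi*(-3*pi^3 - 2*pi^2 - 2 + 3*pi/5)/7 - 76 + pi/7 + 7*(pi/3 + 2)^2 + 6*(pi/3 + 2)^3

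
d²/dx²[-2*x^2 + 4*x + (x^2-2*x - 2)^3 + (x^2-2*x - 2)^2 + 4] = 30*x^4 - 120*x^3 + 84*x^2 + 72*x - 28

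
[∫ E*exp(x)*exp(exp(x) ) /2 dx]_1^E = -exp(1 + E)/2 + exp(1 + exp(E))/2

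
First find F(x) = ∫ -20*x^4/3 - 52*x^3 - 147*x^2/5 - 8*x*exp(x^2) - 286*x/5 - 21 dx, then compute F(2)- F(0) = -7222/15 - 4*exp(4)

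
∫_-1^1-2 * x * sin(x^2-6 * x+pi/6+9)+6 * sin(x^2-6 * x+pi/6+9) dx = cos(pi/6 + 4) - cos(pi/6 + 16)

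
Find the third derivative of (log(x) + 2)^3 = (6*log(x)^2 + 6*log(x) - 6)/x^3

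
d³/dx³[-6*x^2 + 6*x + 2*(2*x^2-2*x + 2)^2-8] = 192*x - 96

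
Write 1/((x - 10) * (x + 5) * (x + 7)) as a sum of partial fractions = 1/(34*(x + 7)) - 1/(30*(x + 5)) + 1/(255*(x - 10))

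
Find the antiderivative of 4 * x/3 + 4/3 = 2*x^2/3 + 4*x/3 + C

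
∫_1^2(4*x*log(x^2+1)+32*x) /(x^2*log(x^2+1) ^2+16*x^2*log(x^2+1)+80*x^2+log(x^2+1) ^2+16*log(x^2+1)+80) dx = -log(1 + (log(2)/4 + 2)^2) + log(1 + (log(5)/4 + 2)^2)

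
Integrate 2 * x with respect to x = x^2 + C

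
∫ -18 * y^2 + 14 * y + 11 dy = -6*y^3 + 7*y^2 + 11*y + C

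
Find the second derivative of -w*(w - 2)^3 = -12*w^2 + 36*w - 24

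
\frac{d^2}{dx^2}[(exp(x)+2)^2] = 4*exp(2*x) + 4*exp(x)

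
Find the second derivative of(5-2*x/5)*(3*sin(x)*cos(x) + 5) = 12*x*sin(2*x)/5 - 30*sin(2*x) - 12*cos(2*x)/5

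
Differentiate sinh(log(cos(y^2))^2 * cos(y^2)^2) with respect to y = -2*y*(log(cos(y^2)) + 1)*log(cos(y^2))*sin(2*y^2)*cosh((cos(2*y^2) + 1)*log(cos(y^2))^2/2)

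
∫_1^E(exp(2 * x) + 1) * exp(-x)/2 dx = -E/2 - exp(-E)/2 + exp(-1)/2 + exp(E)/2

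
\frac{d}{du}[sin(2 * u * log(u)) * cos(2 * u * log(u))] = 2*(log(u) + 1)*cos(4*u*log(u))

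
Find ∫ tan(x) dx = log(2*sec(x)) + C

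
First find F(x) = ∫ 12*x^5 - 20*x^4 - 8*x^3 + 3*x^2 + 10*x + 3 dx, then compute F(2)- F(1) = -3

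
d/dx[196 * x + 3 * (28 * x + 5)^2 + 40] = 4704*x + 1036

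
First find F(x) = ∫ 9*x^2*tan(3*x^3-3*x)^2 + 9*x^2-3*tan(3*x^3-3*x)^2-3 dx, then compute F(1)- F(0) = 0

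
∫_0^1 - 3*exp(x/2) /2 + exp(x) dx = -3*exp(1/2) + 2 + E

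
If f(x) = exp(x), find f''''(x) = exp(x)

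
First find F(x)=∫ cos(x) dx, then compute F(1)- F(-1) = 2*sin(1)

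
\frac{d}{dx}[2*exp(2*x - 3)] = 4*exp(2*x - 3)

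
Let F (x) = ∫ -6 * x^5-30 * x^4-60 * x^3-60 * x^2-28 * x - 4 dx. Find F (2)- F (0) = -720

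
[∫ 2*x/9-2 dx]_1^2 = -5/3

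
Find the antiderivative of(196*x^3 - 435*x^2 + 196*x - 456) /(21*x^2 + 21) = 14*x^2/3 - 145*x/7 + acot(x) + C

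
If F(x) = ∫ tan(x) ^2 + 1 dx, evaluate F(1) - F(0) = tan(1)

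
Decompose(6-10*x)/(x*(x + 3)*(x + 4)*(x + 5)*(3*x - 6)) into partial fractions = 4/(15*(x + 5)) - 23/(36*(x + 4)) + 2/(5*(x + 3)) - 1/(90*(x - 2)) - 1/(60*x)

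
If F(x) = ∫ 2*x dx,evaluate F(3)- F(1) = 8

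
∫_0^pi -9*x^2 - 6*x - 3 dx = -3*pi^3 - 3*pi^2 - 3*pi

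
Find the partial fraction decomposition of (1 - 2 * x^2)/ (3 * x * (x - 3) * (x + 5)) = -49/(120*(x + 5)) - 17/(72*(x - 3)) - 1/(45*x)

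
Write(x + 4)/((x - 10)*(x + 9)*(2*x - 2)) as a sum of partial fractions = -1/(76*(x + 9)) - 1/(36*(x - 1)) + 7/(171*(x - 10))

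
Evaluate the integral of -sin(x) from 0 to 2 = -1 + cos(2)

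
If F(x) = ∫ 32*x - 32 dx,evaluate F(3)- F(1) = 64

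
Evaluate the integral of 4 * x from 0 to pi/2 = pi^2/2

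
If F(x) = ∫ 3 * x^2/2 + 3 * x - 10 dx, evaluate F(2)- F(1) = -2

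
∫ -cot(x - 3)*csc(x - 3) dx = csc(x - 3) + C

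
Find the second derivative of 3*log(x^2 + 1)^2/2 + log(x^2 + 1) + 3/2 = (-6*x^2*log(x^2 + 1) + 10*x^2 + 6*log(x^2 + 1) + 2)/(x^4 + 2*x^2 + 1)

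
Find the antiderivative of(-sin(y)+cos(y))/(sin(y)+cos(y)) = log(3*sin(y) + 3*cos(y)) + C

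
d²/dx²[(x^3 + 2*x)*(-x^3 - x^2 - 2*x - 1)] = -30*x^4 - 20*x^3 - 48*x^2 - 18*x - 8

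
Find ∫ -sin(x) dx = cos(x) + C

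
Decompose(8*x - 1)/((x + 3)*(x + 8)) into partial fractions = 13/(x + 8) - 5/(x + 3)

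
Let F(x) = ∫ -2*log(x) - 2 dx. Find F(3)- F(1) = -6*log(3)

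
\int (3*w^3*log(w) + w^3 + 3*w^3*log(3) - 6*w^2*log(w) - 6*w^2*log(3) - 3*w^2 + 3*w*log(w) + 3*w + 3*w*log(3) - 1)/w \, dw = (w - 1)^3*log(3*w) + C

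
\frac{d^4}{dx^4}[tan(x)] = 24*tan(x)^5 + 40*tan(x)^3 + 16*tan(x)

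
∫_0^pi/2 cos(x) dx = 1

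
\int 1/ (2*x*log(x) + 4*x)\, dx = log(log(x) + 2)/2 + C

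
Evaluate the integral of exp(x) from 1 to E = -E + exp(E)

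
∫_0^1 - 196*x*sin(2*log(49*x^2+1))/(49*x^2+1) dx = -1 + cos(2*log(50))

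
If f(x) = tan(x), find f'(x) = cos(x)^(-2)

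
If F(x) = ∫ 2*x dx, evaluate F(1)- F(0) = 1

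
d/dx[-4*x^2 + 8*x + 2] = 8 - 8*x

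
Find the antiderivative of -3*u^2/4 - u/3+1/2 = -u^3/4 - u^2/6 + u/2 + C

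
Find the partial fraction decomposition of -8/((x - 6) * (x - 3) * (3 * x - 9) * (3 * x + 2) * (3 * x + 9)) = 18/(4235*(3*x + 2)) - 2/(5103*(x + 3)) - 14/(29403*(x - 3)) + 4/(891*(x - 3)^2) - 2/(3645*(x - 6))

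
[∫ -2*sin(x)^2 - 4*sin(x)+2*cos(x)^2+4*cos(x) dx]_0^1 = -9 + (cos(1) + sin(1) + 2)^2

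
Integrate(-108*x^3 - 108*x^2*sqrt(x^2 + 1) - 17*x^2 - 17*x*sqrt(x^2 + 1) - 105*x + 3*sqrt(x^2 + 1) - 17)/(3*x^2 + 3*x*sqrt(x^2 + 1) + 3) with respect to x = -18*x^2 - 17*x/3 + log(x + sqrt(x^2 + 1)) + C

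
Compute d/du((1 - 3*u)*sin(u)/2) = -3*u*cos(u)/2 - 3*sin(u)/2 + cos(u)/2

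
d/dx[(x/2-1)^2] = x/2 - 1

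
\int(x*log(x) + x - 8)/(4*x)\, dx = (x - 8)*log(x)/4 + C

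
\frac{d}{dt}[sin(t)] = cos(t)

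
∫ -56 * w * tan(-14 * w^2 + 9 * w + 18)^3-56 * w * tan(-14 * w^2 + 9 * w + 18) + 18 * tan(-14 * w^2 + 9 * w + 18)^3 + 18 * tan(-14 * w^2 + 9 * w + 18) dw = tan(-14*w^2 + 9*w + 18)^2 + C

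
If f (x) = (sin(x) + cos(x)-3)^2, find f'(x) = 2*cos(2*x) - 6*sqrt(2)*cos(x + pi/4)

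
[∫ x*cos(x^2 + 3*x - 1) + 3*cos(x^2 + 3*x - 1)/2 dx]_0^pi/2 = -cos(1 - pi^2/4)/2 + sin(1)/2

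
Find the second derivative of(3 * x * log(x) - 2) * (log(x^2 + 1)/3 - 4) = (6*x^4*log(x) + 3*x^4*log(x^2 + 1) - 24*x^4 + 4*x^3 + 18*x^2*log(x) + 6*x^2*log(x^2 + 1) - 60*x^2 - 4*x + 3*log(x^2 + 1) - 36)/(3*x^5 + 6*x^3 + 3*x)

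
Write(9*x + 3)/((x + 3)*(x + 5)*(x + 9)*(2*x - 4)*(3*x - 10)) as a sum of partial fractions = 2673/(140600*(3*x - 10)) - 13/(3256*(x + 9)) + 3/(200*(x + 5)) - 1/(95*(x + 3)) - 3/(440*(x - 2))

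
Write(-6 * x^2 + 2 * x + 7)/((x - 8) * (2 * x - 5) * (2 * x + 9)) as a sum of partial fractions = -247/(350*(2*x + 9)) + 51/(154*(2*x - 5)) - 361/(275*(x - 8))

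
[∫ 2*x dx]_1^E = -1 + exp(2)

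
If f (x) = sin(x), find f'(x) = cos(x)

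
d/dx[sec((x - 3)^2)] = 2*x*tan(x^2 - 6*x + 9)*sec(x^2 - 6*x + 9) - 6*tan(x^2 - 6*x + 9)*sec(x^2 - 6*x + 9)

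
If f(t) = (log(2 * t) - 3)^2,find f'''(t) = (4*log(t) - 18 + 4*log(2))/t^3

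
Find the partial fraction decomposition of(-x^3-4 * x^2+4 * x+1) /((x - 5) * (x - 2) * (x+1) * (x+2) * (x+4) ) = -5/(108*(x + 4)) + 15/(56*(x + 2)) - 1/(9*(x + 1)) + 5/(72*(x - 2)) - 34/(189*(x - 5))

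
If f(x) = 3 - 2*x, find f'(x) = -2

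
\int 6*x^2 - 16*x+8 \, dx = 2*x^3 - 8*x^2 + 8*x + C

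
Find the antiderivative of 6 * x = 3*x^2 + C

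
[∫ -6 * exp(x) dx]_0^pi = 6 - 6*exp(pi)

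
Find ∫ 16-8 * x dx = -4*x^2 + 16*x + C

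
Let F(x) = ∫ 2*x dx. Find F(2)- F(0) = 4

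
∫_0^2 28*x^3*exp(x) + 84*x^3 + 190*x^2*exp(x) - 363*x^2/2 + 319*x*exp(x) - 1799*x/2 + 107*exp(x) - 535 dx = -3017 + 862*exp(2)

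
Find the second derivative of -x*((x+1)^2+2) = -6*x - 4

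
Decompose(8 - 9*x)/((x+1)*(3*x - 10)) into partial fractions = -66/(13*(3*x - 10)) - 17/(13*(x + 1))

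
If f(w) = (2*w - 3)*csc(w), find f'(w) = -2*w*cot(w)*csc(w) + 3*cot(w)*csc(w) + 2*csc(w)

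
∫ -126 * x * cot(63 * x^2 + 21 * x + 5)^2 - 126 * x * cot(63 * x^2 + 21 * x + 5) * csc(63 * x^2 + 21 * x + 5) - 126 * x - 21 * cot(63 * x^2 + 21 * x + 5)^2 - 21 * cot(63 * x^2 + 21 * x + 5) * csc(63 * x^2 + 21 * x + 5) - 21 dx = cot(63*x^2 + 21*x + 5) + csc(63*x^2 + 21*x + 5) + C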